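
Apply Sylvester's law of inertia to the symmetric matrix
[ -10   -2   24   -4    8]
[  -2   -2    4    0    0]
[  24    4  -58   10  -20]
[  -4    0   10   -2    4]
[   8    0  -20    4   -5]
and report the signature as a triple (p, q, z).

step 0: pivot -10 → sign −
step 1: pivot -8/5 → sign −
step 2: pivot 3 → sign +
step 3: row/col 3 already zero → sign 0
step 4: row/col 4 already zero → sign 0
signature = (1, 2, 2)

Answer: (1, 2, 2)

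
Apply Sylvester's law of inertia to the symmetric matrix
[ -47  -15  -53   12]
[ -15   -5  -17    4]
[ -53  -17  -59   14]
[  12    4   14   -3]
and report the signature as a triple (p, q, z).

step 0: pivot -47 → sign −
step 1: pivot -10/47 → sign −
step 2: pivot 4/5 → sign +
step 3: row/col 3 already zero → sign 0
signature = (1, 2, 1)

Answer: (1, 2, 1)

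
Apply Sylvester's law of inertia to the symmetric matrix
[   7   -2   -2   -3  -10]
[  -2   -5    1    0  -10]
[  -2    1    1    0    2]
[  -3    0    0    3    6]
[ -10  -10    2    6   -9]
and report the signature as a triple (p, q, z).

step 0: pivot 7 → sign +
step 1: pivot -39/7 → sign −
step 2: pivot 6/13 → sign +
step 3: pivot -1 → sign −
step 4: row/col 4 already zero → sign 0
signature = (2, 2, 1)

Answer: (2, 2, 1)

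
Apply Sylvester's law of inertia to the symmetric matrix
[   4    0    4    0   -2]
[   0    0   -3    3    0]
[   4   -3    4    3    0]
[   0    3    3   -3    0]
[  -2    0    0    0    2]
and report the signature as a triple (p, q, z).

Answer: (3, 2, 0)

Derivation:
step 0: pivot 4 → sign +
step 1: pivot -6 → sign −
step 2: pivot 3/2 → sign +
step 3: pivot 3 → sign +
step 4: pivot -1/3 → sign −
signature = (3, 2, 0)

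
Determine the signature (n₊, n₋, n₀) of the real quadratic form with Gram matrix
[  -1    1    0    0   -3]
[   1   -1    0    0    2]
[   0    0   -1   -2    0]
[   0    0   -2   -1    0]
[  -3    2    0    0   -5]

Answer: (2, 3, 0)

Derivation:
step 0: pivot -1 → sign −
step 1: pivot -1 → sign −
step 2: pivot 3 → sign +
step 3: pivot 4 → sign +
step 4: pivot -1/4 → sign −
signature = (2, 3, 0)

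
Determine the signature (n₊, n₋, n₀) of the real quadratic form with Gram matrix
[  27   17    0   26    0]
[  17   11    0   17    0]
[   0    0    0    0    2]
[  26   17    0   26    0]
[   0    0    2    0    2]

Answer: (3, 2, 0)

Derivation:
step 0: pivot 27 → sign +
step 1: pivot 8/27 → sign +
step 2: pivot -3/8 → sign −
step 3: pivot 2 → sign +
step 4: pivot -2 → sign −
signature = (3, 2, 0)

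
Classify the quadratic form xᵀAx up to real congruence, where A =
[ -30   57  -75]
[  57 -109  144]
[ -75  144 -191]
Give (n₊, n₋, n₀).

Answer: (0, 3, 0)

Derivation:
step 0: pivot -30 → sign −
step 1: pivot -7/10 → sign −
step 2: pivot -2/7 → sign −
signature = (0, 3, 0)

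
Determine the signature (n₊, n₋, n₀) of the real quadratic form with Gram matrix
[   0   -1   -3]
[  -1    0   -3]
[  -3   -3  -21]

step 0: pivot -2 → sign −
step 1: pivot 1/2 → sign +
step 2: pivot -3 → sign −
signature = (1, 2, 0)

Answer: (1, 2, 0)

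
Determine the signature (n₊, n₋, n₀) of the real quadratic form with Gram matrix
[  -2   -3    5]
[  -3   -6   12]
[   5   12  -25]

Answer: (1, 2, 0)

Derivation:
step 0: pivot -2 → sign −
step 1: pivot -3/2 → sign −
step 2: pivot 1 → sign +
signature = (1, 2, 0)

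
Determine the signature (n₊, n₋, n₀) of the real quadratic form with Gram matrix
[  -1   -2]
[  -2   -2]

Answer: (1, 1, 0)

Derivation:
step 0: pivot -1 → sign −
step 1: pivot 2 → sign +
signature = (1, 1, 0)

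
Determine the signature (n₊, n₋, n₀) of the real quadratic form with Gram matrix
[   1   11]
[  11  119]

Answer: (1, 1, 0)

Derivation:
step 0: pivot 1 → sign +
step 1: pivot -2 → sign −
signature = (1, 1, 0)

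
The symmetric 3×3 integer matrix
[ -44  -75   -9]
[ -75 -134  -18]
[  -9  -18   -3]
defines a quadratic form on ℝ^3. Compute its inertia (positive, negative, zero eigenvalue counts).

step 0: pivot -44 → sign −
step 1: pivot -271/44 → sign −
step 2: pivot -3/271 → sign −
signature = (0, 3, 0)

Answer: (0, 3, 0)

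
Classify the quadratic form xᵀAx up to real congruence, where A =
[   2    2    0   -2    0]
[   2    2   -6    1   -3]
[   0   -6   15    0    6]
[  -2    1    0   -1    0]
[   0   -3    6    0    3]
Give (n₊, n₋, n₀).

step 0: pivot 2 → sign +
step 1: pivot 15 → sign +
step 2: pivot -12/5 → sign −
step 3: pivot 3/4 → sign +
step 4: row/col 4 already zero → sign 0
signature = (3, 1, 1)

Answer: (3, 1, 1)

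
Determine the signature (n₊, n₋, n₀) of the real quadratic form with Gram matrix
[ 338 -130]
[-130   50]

Answer: (1, 0, 1)

Derivation:
step 0: pivot 338 → sign +
step 1: row/col 1 already zero → sign 0
signature = (1, 0, 1)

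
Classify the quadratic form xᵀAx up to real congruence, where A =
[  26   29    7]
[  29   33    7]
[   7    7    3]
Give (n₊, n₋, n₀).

Answer: (3, 0, 0)

Derivation:
step 0: pivot 26 → sign +
step 1: pivot 17/26 → sign +
step 2: pivot 2/17 → sign +
signature = (3, 0, 0)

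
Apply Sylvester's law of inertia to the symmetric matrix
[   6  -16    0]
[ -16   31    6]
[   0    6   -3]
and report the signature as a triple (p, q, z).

Answer: (2, 1, 0)

Derivation:
step 0: pivot 6 → sign +
step 1: pivot -35/3 → sign −
step 2: pivot 3/35 → sign +
signature = (2, 1, 0)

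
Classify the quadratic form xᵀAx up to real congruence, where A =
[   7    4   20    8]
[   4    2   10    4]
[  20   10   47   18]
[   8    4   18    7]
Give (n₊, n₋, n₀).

Answer: (2, 2, 0)

Derivation:
step 0: pivot 7 → sign +
step 1: pivot -2/7 → sign −
step 2: pivot -3 → sign −
step 3: pivot 1/3 → sign +
signature = (2, 2, 0)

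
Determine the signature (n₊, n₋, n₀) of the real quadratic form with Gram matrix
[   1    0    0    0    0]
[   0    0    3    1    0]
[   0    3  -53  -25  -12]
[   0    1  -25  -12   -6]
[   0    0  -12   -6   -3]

Answer: (3, 2, 0)

Derivation:
step 0: pivot 1 → sign +
step 1: pivot -53 → sign −
step 2: pivot 9/53 → sign +
step 3: pivot -11/9 → sign −
step 4: pivot 3/11 → sign +
signature = (3, 2, 0)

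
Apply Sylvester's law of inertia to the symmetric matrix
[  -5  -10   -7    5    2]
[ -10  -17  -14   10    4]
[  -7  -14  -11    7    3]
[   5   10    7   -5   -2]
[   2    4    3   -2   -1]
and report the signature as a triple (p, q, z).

step 0: pivot -5 → sign −
step 1: pivot 3 → sign +
step 2: pivot -6/5 → sign −
step 3: pivot -1/6 → sign −
step 4: row/col 4 already zero → sign 0
signature = (1, 3, 1)

Answer: (1, 3, 1)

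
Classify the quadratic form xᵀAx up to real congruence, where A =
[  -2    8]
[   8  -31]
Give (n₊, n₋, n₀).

step 0: pivot -2 → sign −
step 1: pivot 1 → sign +
signature = (1, 1, 0)

Answer: (1, 1, 0)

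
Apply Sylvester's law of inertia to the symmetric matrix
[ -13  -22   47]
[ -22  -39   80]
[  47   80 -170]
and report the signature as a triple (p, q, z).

step 0: pivot -13 → sign −
step 1: pivot -23/13 → sign −
step 2: pivot 1/23 → sign +
signature = (1, 2, 0)

Answer: (1, 2, 0)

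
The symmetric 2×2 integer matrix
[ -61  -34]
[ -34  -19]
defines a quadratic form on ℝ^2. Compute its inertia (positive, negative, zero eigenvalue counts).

Answer: (0, 2, 0)

Derivation:
step 0: pivot -61 → sign −
step 1: pivot -3/61 → sign −
signature = (0, 2, 0)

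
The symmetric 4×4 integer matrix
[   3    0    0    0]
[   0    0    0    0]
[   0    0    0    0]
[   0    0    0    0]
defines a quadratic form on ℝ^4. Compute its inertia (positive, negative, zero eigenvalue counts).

step 0: pivot 3 → sign +
step 1: row/col 1 already zero → sign 0
step 2: row/col 2 already zero → sign 0
step 3: row/col 3 already zero → sign 0
signature = (1, 0, 3)

Answer: (1, 0, 3)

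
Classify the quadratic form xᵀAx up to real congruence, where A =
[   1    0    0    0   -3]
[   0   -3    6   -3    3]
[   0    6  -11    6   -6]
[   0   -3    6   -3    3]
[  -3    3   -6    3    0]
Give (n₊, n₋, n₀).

Answer: (2, 2, 1)

Derivation:
step 0: pivot 1 → sign +
step 1: pivot -3 → sign −
step 2: pivot 1 → sign +
step 3: pivot -6 → sign −
step 4: row/col 4 already zero → sign 0
signature = (2, 2, 1)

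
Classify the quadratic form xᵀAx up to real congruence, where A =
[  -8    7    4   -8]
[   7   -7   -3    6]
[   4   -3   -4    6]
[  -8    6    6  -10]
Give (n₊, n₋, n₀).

step 0: pivot -8 → sign −
step 1: pivot -7/8 → sign −
step 2: pivot -12/7 → sign −
step 3: pivot 1/3 → sign +
signature = (1, 3, 0)

Answer: (1, 3, 0)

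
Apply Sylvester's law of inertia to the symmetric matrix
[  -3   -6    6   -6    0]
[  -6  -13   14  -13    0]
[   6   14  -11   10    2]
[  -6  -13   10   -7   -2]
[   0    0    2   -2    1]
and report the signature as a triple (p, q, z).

step 0: pivot -3 → sign −
step 1: pivot -1 → sign −
step 2: pivot 5 → sign +
step 3: pivot 14/5 → sign +
step 4: pivot 1/7 → sign +
signature = (3, 2, 0)

Answer: (3, 2, 0)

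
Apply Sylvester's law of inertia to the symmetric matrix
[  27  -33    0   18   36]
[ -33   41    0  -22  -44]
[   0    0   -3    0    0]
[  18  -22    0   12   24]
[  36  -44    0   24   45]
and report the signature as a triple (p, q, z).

Answer: (2, 2, 1)

Derivation:
step 0: pivot 27 → sign +
step 1: pivot 2/3 → sign +
step 2: pivot -3 → sign −
step 3: pivot -3 → sign −
step 4: row/col 4 already zero → sign 0
signature = (2, 2, 1)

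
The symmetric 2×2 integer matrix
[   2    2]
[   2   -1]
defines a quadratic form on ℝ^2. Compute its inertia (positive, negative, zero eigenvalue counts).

Answer: (1, 1, 0)

Derivation:
step 0: pivot 2 → sign +
step 1: pivot -3 → sign −
signature = (1, 1, 0)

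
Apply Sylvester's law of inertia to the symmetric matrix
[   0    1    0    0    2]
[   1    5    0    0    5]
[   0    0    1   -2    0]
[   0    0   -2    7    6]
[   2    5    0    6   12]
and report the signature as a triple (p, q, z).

Answer: (3, 1, 1)

Derivation:
step 0: pivot 5 → sign +
step 1: pivot -1/5 → sign −
step 2: pivot 1 → sign +
step 3: pivot 3 → sign +
step 4: row/col 4 already zero → sign 0
signature = (3, 1, 1)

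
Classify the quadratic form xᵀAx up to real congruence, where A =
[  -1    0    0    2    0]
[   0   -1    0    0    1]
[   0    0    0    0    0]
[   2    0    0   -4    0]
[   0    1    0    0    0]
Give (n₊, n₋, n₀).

Answer: (1, 2, 2)

Derivation:
step 0: pivot -1 → sign −
step 1: pivot -1 → sign −
step 2: pivot 1 → sign +
step 3: row/col 3 already zero → sign 0
step 4: row/col 4 already zero → sign 0
signature = (1, 2, 2)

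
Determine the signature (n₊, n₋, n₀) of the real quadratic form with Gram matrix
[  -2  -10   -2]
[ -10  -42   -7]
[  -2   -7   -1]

Answer: (1, 2, 0)

Derivation:
step 0: pivot -2 → sign −
step 1: pivot 8 → sign +
step 2: pivot -1/8 → sign −
signature = (1, 2, 0)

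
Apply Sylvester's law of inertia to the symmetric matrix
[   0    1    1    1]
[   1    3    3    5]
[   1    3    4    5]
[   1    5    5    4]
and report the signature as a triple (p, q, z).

step 0: pivot 3 → sign +
step 1: pivot -1/3 → sign −
step 2: pivot 1 → sign +
step 3: pivot -3 → sign −
signature = (2, 2, 0)

Answer: (2, 2, 0)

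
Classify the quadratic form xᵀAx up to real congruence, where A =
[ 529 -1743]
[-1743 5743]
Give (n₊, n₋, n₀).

step 0: pivot 529 → sign +
step 1: pivot -2/529 → sign −
signature = (1, 1, 0)

Answer: (1, 1, 0)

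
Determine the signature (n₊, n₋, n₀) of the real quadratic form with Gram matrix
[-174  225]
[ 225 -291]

step 0: pivot -174 → sign −
step 1: pivot -3/58 → sign −
signature = (0, 2, 0)

Answer: (0, 2, 0)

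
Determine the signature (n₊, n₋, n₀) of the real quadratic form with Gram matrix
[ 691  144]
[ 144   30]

step 0: pivot 691 → sign +
step 1: pivot -6/691 → sign −
signature = (1, 1, 0)

Answer: (1, 1, 0)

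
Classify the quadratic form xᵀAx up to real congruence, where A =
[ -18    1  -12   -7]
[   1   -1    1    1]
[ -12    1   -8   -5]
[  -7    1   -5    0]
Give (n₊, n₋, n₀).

step 0: pivot -18 → sign −
step 1: pivot -17/18 → sign −
step 2: pivot 2/17 → sign +
step 3: pivot 3 → sign +
signature = (2, 2, 0)

Answer: (2, 2, 0)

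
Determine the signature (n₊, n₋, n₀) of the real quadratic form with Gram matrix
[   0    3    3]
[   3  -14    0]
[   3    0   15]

step 0: pivot -14 → sign −
step 1: pivot 9/14 → sign +
step 2: pivot 1 → sign +
signature = (2, 1, 0)

Answer: (2, 1, 0)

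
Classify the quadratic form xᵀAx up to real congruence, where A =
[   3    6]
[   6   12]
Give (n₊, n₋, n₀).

step 0: pivot 3 → sign +
step 1: row/col 1 already zero → sign 0
signature = (1, 0, 1)

Answer: (1, 0, 1)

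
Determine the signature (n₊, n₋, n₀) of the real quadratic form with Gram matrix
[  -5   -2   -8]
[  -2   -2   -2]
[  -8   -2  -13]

step 0: pivot -5 → sign −
step 1: pivot -6/5 → sign −
step 2: pivot 1 → sign +
signature = (1, 2, 0)

Answer: (1, 2, 0)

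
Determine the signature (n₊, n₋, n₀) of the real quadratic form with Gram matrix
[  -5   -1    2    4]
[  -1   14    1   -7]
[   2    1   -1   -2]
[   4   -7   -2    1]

step 0: pivot -5 → sign −
step 1: pivot 71/5 → sign +
step 2: pivot -16/71 → sign −
step 3: pivot -1/16 → sign −
signature = (1, 3, 0)

Answer: (1, 3, 0)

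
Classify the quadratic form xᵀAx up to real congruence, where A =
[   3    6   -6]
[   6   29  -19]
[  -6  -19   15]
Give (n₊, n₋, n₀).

Answer: (3, 0, 0)

Derivation:
step 0: pivot 3 → sign +
step 1: pivot 17 → sign +
step 2: pivot 2/17 → sign +
signature = (3, 0, 0)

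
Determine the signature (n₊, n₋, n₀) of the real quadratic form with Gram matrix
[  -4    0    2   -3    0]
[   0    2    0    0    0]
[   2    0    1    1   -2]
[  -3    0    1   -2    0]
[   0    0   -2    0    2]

Answer: (3, 2, 0)

Derivation:
step 0: pivot -4 → sign −
step 1: pivot 2 → sign +
step 2: pivot 2 → sign +
step 3: pivot 1/8 → sign +
step 4: pivot -2 → sign −
signature = (3, 2, 0)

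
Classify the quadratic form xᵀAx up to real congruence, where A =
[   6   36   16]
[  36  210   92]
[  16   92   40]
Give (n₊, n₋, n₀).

step 0: pivot 6 → sign +
step 1: pivot -6 → sign −
step 2: row/col 2 already zero → sign 0
signature = (1, 1, 1)

Answer: (1, 1, 1)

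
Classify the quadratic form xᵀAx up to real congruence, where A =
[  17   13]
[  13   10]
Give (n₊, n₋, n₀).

Answer: (2, 0, 0)

Derivation:
step 0: pivot 17 → sign +
step 1: pivot 1/17 → sign +
signature = (2, 0, 0)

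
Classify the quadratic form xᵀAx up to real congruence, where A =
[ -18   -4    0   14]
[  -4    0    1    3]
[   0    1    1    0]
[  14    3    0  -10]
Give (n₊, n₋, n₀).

Answer: (2, 2, 0)

Derivation:
step 0: pivot -18 → sign −
step 1: pivot 8/9 → sign +
step 2: pivot -1/8 → sign −
step 3: pivot 1 → sign +
signature = (2, 2, 0)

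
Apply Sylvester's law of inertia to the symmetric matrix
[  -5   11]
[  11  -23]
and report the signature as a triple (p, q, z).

step 0: pivot -5 → sign −
step 1: pivot 6/5 → sign +
signature = (1, 1, 0)

Answer: (1, 1, 0)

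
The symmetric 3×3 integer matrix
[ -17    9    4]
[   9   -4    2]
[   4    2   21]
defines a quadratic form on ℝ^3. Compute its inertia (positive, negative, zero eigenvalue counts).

Answer: (1, 2, 0)

Derivation:
step 0: pivot -17 → sign −
step 1: pivot 13/17 → sign +
step 2: pivot -3/13 → sign −
signature = (1, 2, 0)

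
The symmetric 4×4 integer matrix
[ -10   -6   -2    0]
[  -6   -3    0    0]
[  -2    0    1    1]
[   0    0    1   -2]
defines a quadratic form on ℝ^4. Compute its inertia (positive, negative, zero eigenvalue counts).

step 0: pivot -10 → sign −
step 1: pivot 3/5 → sign +
step 2: pivot -1 → sign −
step 3: pivot -1 → sign −
signature = (1, 3, 0)

Answer: (1, 3, 0)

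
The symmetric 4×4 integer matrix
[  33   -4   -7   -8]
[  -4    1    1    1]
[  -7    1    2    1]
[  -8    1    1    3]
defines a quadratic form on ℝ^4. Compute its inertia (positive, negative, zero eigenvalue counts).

Answer: (3, 0, 1)

Derivation:
step 0: pivot 33 → sign +
step 1: pivot 17/33 → sign +
step 2: pivot 8/17 → sign +
step 3: row/col 3 already zero → sign 0
signature = (3, 0, 1)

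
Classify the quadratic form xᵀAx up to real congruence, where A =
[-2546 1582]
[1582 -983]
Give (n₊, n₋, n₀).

step 0: pivot -2546 → sign −
step 1: pivot 3/1273 → sign +
signature = (1, 1, 0)

Answer: (1, 1, 0)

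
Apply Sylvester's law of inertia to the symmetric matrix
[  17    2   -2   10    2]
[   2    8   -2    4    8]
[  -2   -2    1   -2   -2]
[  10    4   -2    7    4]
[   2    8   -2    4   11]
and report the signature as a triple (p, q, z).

step 0: pivot 17 → sign +
step 1: pivot 132/17 → sign +
step 2: pivot 4/11 → sign +
step 3: pivot 3 → sign +
step 4: row/col 4 already zero → sign 0
signature = (4, 0, 1)

Answer: (4, 0, 1)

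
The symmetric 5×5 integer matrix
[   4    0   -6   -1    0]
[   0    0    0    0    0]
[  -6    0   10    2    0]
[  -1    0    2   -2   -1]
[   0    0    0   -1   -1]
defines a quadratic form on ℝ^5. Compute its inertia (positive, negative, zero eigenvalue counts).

Answer: (2, 2, 1)

Derivation:
step 0: pivot 4 → sign +
step 1: pivot 1 → sign +
step 2: pivot -5/2 → sign −
step 3: pivot -3/5 → sign −
step 4: row/col 4 already zero → sign 0
signature = (2, 2, 1)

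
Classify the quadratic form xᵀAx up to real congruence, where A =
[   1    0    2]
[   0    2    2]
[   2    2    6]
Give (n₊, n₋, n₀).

Answer: (2, 0, 1)

Derivation:
step 0: pivot 1 → sign +
step 1: pivot 2 → sign +
step 2: row/col 2 already zero → sign 0
signature = (2, 0, 1)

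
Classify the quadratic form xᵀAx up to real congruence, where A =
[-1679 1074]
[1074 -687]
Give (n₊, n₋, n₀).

Answer: (1, 1, 0)

Derivation:
step 0: pivot -1679 → sign −
step 1: pivot 3/1679 → sign +
signature = (1, 1, 0)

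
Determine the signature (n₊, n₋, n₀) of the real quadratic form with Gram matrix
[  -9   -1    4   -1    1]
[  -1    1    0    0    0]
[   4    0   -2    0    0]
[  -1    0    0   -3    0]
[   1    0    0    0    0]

step 0: pivot -9 → sign −
step 1: pivot 10/9 → sign +
step 2: pivot -2/5 → sign −
step 3: pivot -5/2 → sign −
step 4: pivot 3/5 → sign +
signature = (2, 3, 0)

Answer: (2, 3, 0)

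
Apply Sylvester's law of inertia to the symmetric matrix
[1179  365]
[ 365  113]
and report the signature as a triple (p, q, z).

step 0: pivot 1179 → sign +
step 1: pivot 2/1179 → sign +
signature = (2, 0, 0)

Answer: (2, 0, 0)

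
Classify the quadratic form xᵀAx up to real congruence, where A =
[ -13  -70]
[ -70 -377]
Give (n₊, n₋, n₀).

Answer: (0, 2, 0)

Derivation:
step 0: pivot -13 → sign −
step 1: pivot -1/13 → sign −
signature = (0, 2, 0)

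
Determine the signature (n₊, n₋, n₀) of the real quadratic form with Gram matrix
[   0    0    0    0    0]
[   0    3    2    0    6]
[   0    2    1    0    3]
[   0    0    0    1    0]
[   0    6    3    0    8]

step 0: pivot 3 → sign +
step 1: pivot -1/3 → sign −
step 2: pivot 1 → sign +
step 3: pivot -1 → sign −
step 4: row/col 4 already zero → sign 0
signature = (2, 2, 1)

Answer: (2, 2, 1)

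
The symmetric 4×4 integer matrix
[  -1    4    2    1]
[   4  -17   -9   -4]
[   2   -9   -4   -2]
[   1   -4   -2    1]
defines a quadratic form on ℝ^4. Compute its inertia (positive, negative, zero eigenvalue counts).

step 0: pivot -1 → sign −
step 1: pivot -1 → sign −
step 2: pivot 1 → sign +
step 3: pivot 2 → sign +
signature = (2, 2, 0)

Answer: (2, 2, 0)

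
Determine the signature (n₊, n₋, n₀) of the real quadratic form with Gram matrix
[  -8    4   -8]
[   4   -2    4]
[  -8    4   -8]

Answer: (0, 1, 2)

Derivation:
step 0: pivot -8 → sign −
step 1: row/col 1 already zero → sign 0
step 2: row/col 2 already zero → sign 0
signature = (0, 1, 2)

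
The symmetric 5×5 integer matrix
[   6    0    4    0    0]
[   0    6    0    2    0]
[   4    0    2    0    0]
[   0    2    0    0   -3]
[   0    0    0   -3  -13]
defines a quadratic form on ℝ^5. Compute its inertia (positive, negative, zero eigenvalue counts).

Answer: (3, 2, 0)

Derivation:
step 0: pivot 6 → sign +
step 1: pivot 6 → sign +
step 2: pivot -2/3 → sign −
step 3: pivot -2/3 → sign −
step 4: pivot 1/2 → sign +
signature = (3, 2, 0)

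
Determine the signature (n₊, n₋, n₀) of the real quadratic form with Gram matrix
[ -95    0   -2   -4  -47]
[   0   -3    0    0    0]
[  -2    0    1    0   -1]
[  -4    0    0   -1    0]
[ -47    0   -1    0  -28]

Answer: (1, 4, 0)

Derivation:
step 0: pivot -95 → sign −
step 1: pivot -3 → sign −
step 2: pivot 99/95 → sign +
step 3: pivot -83/99 → sign −
step 4: pivot -6/83 → sign −
signature = (1, 4, 0)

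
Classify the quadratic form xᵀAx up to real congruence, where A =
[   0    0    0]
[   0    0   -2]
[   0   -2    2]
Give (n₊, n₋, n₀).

step 0: pivot 2 → sign +
step 1: pivot -2 → sign −
step 2: row/col 2 already zero → sign 0
signature = (1, 1, 1)

Answer: (1, 1, 1)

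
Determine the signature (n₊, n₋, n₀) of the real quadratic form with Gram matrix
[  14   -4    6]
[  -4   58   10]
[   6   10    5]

step 0: pivot 14 → sign +
step 1: pivot 398/7 → sign +
step 2: pivot 3/199 → sign +
signature = (3, 0, 0)

Answer: (3, 0, 0)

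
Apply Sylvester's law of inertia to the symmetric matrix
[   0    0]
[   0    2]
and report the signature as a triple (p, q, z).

Answer: (1, 0, 1)

Derivation:
step 0: pivot 2 → sign +
step 1: row/col 1 already zero → sign 0
signature = (1, 0, 1)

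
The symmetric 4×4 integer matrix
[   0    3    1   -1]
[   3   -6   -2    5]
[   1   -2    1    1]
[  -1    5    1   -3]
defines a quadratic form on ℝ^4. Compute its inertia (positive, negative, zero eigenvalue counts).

step 0: pivot -6 → sign −
step 1: pivot 3/2 → sign +
step 2: pivot 5/3 → sign +
step 3: pivot -3/5 → sign −
signature = (2, 2, 0)

Answer: (2, 2, 0)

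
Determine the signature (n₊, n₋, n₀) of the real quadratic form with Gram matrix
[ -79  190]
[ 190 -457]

step 0: pivot -79 → sign −
step 1: pivot -3/79 → sign −
signature = (0, 2, 0)

Answer: (0, 2, 0)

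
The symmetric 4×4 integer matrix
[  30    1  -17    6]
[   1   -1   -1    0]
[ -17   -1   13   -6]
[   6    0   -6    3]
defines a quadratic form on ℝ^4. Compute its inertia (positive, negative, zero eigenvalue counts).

Answer: (3, 1, 0)

Derivation:
step 0: pivot 30 → sign +
step 1: pivot -31/30 → sign −
step 2: pivot 110/31 → sign +
step 3: pivot 3/55 → sign +
signature = (3, 1, 0)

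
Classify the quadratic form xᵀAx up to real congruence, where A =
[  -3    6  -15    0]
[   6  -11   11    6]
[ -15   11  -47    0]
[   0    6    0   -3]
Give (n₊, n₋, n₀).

step 0: pivot -3 → sign −
step 1: pivot 1 → sign +
step 2: pivot -333 → sign −
step 3: pivot 1/37 → sign +
signature = (2, 2, 0)

Answer: (2, 2, 0)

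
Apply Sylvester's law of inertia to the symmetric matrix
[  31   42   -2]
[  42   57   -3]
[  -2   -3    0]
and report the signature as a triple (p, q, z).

step 0: pivot 31 → sign +
step 1: pivot 3/31 → sign +
step 2: pivot -1 → sign −
signature = (2, 1, 0)

Answer: (2, 1, 0)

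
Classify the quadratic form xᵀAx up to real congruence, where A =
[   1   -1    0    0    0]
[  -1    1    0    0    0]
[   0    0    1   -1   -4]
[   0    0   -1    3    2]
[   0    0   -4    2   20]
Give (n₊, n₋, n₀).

Answer: (4, 0, 1)

Derivation:
step 0: pivot 1 → sign +
step 1: pivot 1 → sign +
step 2: pivot 2 → sign +
step 3: pivot 2 → sign +
step 4: row/col 4 already zero → sign 0
signature = (4, 0, 1)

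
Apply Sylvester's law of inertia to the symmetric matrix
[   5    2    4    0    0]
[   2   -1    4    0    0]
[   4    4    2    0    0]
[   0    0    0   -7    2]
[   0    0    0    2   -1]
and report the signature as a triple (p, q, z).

step 0: pivot 5 → sign +
step 1: pivot -9/5 → sign −
step 2: pivot 2 → sign +
step 3: pivot -7 → sign −
step 4: pivot -3/7 → sign −
signature = (2, 3, 0)

Answer: (2, 3, 0)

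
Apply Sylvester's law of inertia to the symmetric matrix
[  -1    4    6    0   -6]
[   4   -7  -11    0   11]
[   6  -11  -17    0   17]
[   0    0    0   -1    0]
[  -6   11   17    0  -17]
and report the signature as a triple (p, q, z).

Answer: (2, 2, 1)

Derivation:
step 0: pivot -1 → sign −
step 1: pivot 9 → sign +
step 2: pivot 2/9 → sign +
step 3: pivot -1 → sign −
step 4: row/col 4 already zero → sign 0
signature = (2, 2, 1)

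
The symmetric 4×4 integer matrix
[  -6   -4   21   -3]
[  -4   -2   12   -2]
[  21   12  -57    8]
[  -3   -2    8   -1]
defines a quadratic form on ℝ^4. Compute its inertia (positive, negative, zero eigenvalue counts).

Answer: (2, 2, 0)

Derivation:
step 0: pivot -6 → sign −
step 1: pivot 2/3 → sign +
step 2: pivot 21/2 → sign +
step 3: pivot -2/21 → sign −
signature = (2, 2, 0)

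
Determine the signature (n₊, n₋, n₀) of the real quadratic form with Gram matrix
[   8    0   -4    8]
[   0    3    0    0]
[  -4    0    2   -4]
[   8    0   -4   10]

Answer: (3, 0, 1)

Derivation:
step 0: pivot 8 → sign +
step 1: pivot 3 → sign +
step 2: pivot 2 → sign +
step 3: row/col 3 already zero → sign 0
signature = (3, 0, 1)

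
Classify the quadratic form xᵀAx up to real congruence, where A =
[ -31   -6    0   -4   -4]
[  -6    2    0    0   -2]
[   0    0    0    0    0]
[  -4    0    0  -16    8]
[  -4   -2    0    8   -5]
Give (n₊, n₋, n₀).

step 0: pivot -31 → sign −
step 1: pivot 98/31 → sign +
step 2: pivot -768/49 → sign −
step 3: row/col 3 already zero → sign 0
step 4: row/col 4 already zero → sign 0
signature = (1, 2, 2)

Answer: (1, 2, 2)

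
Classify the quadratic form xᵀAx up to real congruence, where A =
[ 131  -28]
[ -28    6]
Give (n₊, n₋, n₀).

Answer: (2, 0, 0)

Derivation:
step 0: pivot 131 → sign +
step 1: pivot 2/131 → sign +
signature = (2, 0, 0)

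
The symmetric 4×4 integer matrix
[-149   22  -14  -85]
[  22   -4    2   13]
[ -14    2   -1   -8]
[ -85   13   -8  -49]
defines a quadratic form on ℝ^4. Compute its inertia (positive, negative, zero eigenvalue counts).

Answer: (1, 3, 0)

Derivation:
step 0: pivot -149 → sign −
step 1: pivot -112/149 → sign −
step 2: pivot 9/28 → sign +
step 3: pivot -1/4 → sign −
signature = (1, 3, 0)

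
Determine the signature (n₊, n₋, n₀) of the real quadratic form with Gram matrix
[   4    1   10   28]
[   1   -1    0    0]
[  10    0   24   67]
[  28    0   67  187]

step 0: pivot 4 → sign +
step 1: pivot -5/4 → sign −
step 2: pivot 4 → sign +
step 3: pivot -1/20 → sign −
signature = (2, 2, 0)

Answer: (2, 2, 0)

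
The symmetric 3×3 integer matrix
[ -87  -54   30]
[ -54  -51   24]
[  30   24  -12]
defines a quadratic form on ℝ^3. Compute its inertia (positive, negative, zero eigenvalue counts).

step 0: pivot -87 → sign −
step 1: pivot -507/29 → sign −
step 2: row/col 2 already zero → sign 0
signature = (0, 2, 1)

Answer: (0, 2, 1)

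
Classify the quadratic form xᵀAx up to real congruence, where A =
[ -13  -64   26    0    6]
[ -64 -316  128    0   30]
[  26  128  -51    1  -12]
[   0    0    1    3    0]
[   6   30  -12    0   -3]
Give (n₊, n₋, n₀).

step 0: pivot -13 → sign −
step 1: pivot -12/13 → sign −
step 2: pivot 1 → sign +
step 3: pivot 2 → sign +
step 4: row/col 4 already zero → sign 0
signature = (2, 2, 1)

Answer: (2, 2, 1)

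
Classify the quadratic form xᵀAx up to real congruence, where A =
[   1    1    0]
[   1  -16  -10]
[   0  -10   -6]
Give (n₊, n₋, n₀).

Answer: (1, 2, 0)

Derivation:
step 0: pivot 1 → sign +
step 1: pivot -17 → sign −
step 2: pivot -2/17 → sign −
signature = (1, 2, 0)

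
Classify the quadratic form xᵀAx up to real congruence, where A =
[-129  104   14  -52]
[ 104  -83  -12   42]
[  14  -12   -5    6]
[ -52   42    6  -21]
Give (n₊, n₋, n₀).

Answer: (1, 3, 0)

Derivation:
step 0: pivot -129 → sign −
step 1: pivot 109/129 → sign +
step 2: pivot -445/109 → sign −
step 3: pivot -1/445 → sign −
signature = (1, 3, 0)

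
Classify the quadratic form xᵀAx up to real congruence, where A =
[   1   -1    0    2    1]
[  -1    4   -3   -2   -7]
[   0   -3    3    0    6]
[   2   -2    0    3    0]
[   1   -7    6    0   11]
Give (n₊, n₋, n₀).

Answer: (3, 1, 1)

Derivation:
step 0: pivot 1 → sign +
step 1: pivot 3 → sign +
step 2: pivot -1 → sign −
step 3: pivot 2 → sign +
step 4: row/col 4 already zero → sign 0
signature = (3, 1, 1)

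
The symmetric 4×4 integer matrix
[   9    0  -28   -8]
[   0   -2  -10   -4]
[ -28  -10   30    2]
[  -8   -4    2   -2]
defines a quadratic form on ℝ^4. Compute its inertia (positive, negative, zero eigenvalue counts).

step 0: pivot 9 → sign +
step 1: pivot -2 → sign −
step 2: pivot -64/9 → sign −
step 3: pivot 1/16 → sign +
signature = (2, 2, 0)

Answer: (2, 2, 0)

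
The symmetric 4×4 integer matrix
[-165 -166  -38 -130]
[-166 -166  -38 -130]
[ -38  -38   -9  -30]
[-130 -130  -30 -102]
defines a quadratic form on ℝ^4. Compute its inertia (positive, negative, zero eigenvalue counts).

Answer: (1, 2, 1)

Derivation:
step 0: pivot -165 → sign −
step 1: pivot 166/165 → sign +
step 2: pivot -25/83 → sign −
step 3: row/col 3 already zero → sign 0
signature = (1, 2, 1)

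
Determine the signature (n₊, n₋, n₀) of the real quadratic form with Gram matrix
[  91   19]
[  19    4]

step 0: pivot 91 → sign +
step 1: pivot 3/91 → sign +
signature = (2, 0, 0)

Answer: (2, 0, 0)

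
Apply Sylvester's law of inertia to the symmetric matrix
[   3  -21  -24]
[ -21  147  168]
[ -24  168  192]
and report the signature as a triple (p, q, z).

Answer: (1, 0, 2)

Derivation:
step 0: pivot 3 → sign +
step 1: row/col 1 already zero → sign 0
step 2: row/col 2 already zero → sign 0
signature = (1, 0, 2)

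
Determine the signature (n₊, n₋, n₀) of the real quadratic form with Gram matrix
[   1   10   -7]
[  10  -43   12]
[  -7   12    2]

step 0: pivot 1 → sign +
step 1: pivot -143 → sign −
step 2: pivot 3/143 → sign +
signature = (2, 1, 0)

Answer: (2, 1, 0)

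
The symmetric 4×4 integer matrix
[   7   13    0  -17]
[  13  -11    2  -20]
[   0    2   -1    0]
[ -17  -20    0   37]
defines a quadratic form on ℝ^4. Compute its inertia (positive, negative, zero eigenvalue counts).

step 0: pivot 7 → sign +
step 1: pivot -246/7 → sign −
step 2: pivot -109/123 → sign −
step 3: pivot 3/218 → sign +
signature = (2, 2, 0)

Answer: (2, 2, 0)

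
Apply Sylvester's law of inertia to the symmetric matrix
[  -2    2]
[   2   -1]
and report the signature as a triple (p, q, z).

step 0: pivot -2 → sign −
step 1: pivot 1 → sign +
signature = (1, 1, 0)

Answer: (1, 1, 0)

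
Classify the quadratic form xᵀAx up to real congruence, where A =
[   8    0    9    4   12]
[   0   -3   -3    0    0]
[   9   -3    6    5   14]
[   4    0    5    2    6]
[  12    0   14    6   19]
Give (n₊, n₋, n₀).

step 0: pivot 8 → sign +
step 1: pivot -3 → sign −
step 2: pivot -9/8 → sign −
step 3: pivot 2/9 → sign +
step 4: pivot 1 → sign +
signature = (3, 2, 0)

Answer: (3, 2, 0)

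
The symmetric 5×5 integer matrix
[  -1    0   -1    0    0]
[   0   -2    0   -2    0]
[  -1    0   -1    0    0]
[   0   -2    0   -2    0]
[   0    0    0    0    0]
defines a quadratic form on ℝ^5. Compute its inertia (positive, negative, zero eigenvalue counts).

step 0: pivot -1 → sign −
step 1: pivot -2 → sign −
step 2: row/col 2 already zero → sign 0
step 3: row/col 3 already zero → sign 0
step 4: row/col 4 already zero → sign 0
signature = (0, 2, 3)

Answer: (0, 2, 3)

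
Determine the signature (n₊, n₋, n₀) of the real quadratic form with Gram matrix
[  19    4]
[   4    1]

step 0: pivot 19 → sign +
step 1: pivot 3/19 → sign +
signature = (2, 0, 0)

Answer: (2, 0, 0)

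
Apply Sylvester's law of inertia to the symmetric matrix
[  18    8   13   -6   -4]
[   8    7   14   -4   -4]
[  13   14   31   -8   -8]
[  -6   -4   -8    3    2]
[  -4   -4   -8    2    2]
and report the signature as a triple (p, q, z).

Answer: (4, 1, 0)

Derivation:
step 0: pivot 18 → sign +
step 1: pivot 31/9 → sign +
step 2: pivot 123/62 → sign +
step 3: pivot 15/41 → sign +
step 4: pivot -2/5 → sign −
signature = (4, 1, 0)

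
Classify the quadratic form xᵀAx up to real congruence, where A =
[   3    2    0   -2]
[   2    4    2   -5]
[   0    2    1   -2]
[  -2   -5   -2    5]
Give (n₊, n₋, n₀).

Answer: (2, 2, 0)

Derivation:
step 0: pivot 3 → sign +
step 1: pivot 8/3 → sign +
step 2: pivot -1/2 → sign −
step 3: pivot -1/4 → sign −
signature = (2, 2, 0)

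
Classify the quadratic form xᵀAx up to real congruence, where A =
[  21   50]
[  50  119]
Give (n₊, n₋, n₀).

step 0: pivot 21 → sign +
step 1: pivot -1/21 → sign −
signature = (1, 1, 0)

Answer: (1, 1, 0)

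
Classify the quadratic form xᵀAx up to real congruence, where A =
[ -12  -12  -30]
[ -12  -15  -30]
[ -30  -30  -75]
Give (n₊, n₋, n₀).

Answer: (0, 2, 1)

Derivation:
step 0: pivot -12 → sign −
step 1: pivot -3 → sign −
step 2: row/col 2 already zero → sign 0
signature = (0, 2, 1)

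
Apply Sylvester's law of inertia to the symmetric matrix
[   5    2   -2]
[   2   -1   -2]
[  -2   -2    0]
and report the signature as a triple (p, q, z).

step 0: pivot 5 → sign +
step 1: pivot -9/5 → sign −
step 2: row/col 2 already zero → sign 0
signature = (1, 1, 1)

Answer: (1, 1, 1)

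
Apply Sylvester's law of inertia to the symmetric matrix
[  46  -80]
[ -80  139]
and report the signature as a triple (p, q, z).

step 0: pivot 46 → sign +
step 1: pivot -3/23 → sign −
signature = (1, 1, 0)

Answer: (1, 1, 0)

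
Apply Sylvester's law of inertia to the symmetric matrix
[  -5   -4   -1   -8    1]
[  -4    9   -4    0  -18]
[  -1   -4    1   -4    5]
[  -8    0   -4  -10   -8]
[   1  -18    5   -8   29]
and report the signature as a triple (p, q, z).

step 0: pivot -5 → sign −
step 1: pivot 61/5 → sign +
step 2: pivot 22/61 → sign +
step 3: pivot -2 → sign −
step 4: pivot 2/11 → sign +
signature = (3, 2, 0)

Answer: (3, 2, 0)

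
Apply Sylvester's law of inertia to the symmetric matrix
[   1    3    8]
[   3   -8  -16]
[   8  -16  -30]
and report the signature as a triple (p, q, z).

Answer: (2, 1, 0)

Derivation:
step 0: pivot 1 → sign +
step 1: pivot -17 → sign −
step 2: pivot 2/17 → sign +
signature = (2, 1, 0)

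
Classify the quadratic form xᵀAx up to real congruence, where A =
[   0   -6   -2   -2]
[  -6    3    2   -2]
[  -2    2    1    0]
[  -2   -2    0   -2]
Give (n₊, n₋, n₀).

step 0: pivot 3 → sign +
step 1: pivot -12 → sign −
step 2: pivot -1/3 → sign −
step 3: pivot 1/3 → sign +
signature = (2, 2, 0)

Answer: (2, 2, 0)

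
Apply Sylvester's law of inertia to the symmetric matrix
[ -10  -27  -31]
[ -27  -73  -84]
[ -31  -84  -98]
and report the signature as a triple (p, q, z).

Answer: (0, 3, 0)

Derivation:
step 0: pivot -10 → sign −
step 1: pivot -1/10 → sign −
step 2: pivot -1 → sign −
signature = (0, 3, 0)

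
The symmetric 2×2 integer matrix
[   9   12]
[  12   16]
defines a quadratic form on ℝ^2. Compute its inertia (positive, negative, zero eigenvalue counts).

step 0: pivot 9 → sign +
step 1: row/col 1 already zero → sign 0
signature = (1, 0, 1)

Answer: (1, 0, 1)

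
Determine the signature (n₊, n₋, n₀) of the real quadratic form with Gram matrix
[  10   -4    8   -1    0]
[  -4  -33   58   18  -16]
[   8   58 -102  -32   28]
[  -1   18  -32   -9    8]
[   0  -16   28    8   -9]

step 0: pivot 10 → sign +
step 1: pivot -173/5 → sign −
step 2: pivot -26/173 → sign −
step 3: pivot -3/26 → sign −
step 4: pivot -1 → sign −
signature = (1, 4, 0)

Answer: (1, 4, 0)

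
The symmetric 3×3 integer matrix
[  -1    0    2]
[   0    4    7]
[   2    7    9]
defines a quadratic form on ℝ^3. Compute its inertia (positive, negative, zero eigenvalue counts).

step 0: pivot -1 → sign −
step 1: pivot 4 → sign +
step 2: pivot 3/4 → sign +
signature = (2, 1, 0)

Answer: (2, 1, 0)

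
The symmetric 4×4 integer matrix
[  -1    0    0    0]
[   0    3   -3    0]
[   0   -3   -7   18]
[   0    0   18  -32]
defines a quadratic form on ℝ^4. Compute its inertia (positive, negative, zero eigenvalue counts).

Answer: (2, 2, 0)

Derivation:
step 0: pivot -1 → sign −
step 1: pivot 3 → sign +
step 2: pivot -10 → sign −
step 3: pivot 2/5 → sign +
signature = (2, 2, 0)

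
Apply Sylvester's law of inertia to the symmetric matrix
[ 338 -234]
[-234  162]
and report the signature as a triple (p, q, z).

step 0: pivot 338 → sign +
step 1: row/col 1 already zero → sign 0
signature = (1, 0, 1)

Answer: (1, 0, 1)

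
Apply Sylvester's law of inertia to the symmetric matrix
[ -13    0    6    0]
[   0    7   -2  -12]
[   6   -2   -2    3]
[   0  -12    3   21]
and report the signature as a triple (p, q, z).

step 0: pivot -13 → sign −
step 1: pivot 7 → sign +
step 2: pivot 18/91 → sign +
step 3: pivot -1/2 → sign −
signature = (2, 2, 0)

Answer: (2, 2, 0)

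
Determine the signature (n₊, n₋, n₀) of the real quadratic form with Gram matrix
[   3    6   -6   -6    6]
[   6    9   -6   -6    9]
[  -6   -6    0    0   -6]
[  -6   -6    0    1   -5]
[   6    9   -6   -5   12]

Answer: (3, 1, 1)

Derivation:
step 0: pivot 3 → sign +
step 1: pivot -3 → sign −
step 2: pivot 1 → sign +
step 3: pivot 2 → sign +
step 4: row/col 4 already zero → sign 0
signature = (3, 1, 1)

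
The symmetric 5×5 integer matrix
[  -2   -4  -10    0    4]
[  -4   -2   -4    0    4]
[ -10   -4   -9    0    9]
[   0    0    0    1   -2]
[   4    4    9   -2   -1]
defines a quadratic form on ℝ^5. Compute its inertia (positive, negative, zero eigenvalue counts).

Answer: (3, 2, 0)

Derivation:
step 0: pivot -2 → sign −
step 1: pivot 6 → sign +
step 2: pivot -5/3 → sign −
step 3: pivot 1 → sign +
step 4: pivot 2/5 → sign +
signature = (3, 2, 0)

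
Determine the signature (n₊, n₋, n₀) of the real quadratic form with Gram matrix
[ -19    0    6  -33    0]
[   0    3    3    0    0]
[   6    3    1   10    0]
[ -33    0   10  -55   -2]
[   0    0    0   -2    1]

step 0: pivot -19 → sign −
step 1: pivot 3 → sign +
step 2: pivot -2/19 → sign −
step 3: pivot 4 → sign +
step 4: row/col 4 already zero → sign 0
signature = (2, 2, 1)

Answer: (2, 2, 1)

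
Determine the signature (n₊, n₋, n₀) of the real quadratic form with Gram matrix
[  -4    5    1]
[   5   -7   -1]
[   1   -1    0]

Answer: (1, 2, 0)

Derivation:
step 0: pivot -4 → sign −
step 1: pivot -3/4 → sign −
step 2: pivot 1/3 → sign +
signature = (1, 2, 0)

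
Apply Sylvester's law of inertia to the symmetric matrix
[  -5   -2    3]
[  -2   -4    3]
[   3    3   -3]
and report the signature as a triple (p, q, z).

Answer: (0, 3, 0)

Derivation:
step 0: pivot -5 → sign −
step 1: pivot -16/5 → sign −
step 2: pivot -3/16 → sign −
signature = (0, 3, 0)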